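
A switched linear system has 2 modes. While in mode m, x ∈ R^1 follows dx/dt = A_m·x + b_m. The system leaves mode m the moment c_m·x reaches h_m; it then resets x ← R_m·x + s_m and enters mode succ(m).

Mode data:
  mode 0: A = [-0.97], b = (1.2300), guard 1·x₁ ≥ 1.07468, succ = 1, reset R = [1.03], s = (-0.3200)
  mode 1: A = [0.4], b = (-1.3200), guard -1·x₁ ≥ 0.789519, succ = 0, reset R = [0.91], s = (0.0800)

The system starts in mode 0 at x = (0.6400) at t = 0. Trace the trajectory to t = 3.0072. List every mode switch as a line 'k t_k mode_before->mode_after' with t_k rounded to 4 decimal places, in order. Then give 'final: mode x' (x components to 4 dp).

1 1.2145 0->1
2 2.4318 1->0
final: 0 0.1770

Mode 0: guard c·x = 1.0747 hit at Δt = 1.2145 (t = 1.2145), x⁻ = (1.0747) → reset → x⁺ = (0.7869), jump to mode 1
Mode 1: guard c·x = 0.7895 hit at Δt = 1.2173 (t = 2.4318), x⁻ = (-0.7895) → reset → x⁺ = (-0.6385), jump to mode 0
Mode 0: flow for 0.5754 to horizon, guard not reached → x = (0.1770)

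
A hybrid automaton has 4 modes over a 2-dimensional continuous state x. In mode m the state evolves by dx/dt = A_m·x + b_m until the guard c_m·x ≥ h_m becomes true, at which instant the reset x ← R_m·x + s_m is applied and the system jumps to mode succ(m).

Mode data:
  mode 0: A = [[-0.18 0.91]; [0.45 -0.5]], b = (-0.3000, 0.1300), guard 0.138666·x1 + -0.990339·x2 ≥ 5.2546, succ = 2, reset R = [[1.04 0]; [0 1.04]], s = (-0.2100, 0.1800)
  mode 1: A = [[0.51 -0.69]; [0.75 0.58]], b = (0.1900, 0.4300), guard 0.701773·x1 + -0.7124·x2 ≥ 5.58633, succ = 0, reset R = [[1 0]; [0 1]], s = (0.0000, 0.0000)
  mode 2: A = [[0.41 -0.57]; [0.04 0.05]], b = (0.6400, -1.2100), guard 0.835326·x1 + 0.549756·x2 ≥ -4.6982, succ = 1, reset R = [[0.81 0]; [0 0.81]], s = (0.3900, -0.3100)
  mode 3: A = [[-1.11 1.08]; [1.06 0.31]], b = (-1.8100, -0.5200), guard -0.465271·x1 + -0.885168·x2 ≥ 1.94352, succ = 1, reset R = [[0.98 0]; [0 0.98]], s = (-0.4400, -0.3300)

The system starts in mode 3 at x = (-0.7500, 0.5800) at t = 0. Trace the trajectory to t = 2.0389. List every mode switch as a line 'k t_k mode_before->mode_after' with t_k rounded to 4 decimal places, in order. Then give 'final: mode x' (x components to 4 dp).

Mode 3: guard c·x = 1.9435 hit at Δt = 1.0792 (t = 1.0792), x⁻ = (-1.6519, -1.3274) → reset → x⁺ = (-2.0588, -1.6308), jump to mode 1
Mode 1: flow for 0.9597 to horizon, guard not reached → x = (-0.8639, -3.9208)

1 1.0792 3->1
final: 1 -0.8639 -3.9208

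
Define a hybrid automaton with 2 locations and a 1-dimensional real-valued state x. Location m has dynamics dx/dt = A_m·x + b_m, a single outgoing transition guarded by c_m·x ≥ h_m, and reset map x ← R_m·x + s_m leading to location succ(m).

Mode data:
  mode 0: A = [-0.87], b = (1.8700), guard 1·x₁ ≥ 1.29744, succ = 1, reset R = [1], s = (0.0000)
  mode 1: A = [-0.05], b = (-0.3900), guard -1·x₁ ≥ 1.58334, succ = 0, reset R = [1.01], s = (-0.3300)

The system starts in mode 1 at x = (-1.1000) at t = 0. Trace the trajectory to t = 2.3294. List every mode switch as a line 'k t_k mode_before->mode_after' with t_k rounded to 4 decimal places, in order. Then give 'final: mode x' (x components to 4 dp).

Mode 1: guard c·x = 1.5833 hit at Δt = 1.4975 (t = 1.4975), x⁻ = (-1.5833) → reset → x⁺ = (-1.9292), jump to mode 0
Mode 0: flow for 0.8319 to horizon, guard not reached → x = (0.1716)

1 1.4975 1->0
final: 0 0.1716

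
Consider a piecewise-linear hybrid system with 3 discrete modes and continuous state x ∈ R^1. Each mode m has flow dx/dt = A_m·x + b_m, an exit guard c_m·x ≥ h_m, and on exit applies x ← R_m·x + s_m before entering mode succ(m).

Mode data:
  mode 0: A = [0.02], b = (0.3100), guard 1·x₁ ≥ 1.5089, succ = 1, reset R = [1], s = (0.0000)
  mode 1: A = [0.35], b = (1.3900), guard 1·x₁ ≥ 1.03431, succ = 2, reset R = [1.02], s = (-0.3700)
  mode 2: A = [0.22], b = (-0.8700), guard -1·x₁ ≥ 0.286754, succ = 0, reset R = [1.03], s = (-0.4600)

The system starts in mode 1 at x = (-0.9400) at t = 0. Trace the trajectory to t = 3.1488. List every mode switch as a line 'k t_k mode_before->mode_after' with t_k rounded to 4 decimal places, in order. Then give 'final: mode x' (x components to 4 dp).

Mode 1: guard c·x = 1.0343 hit at Δt = 1.4330 (t = 1.4330), x⁻ = (1.0343) → reset → x⁺ = (0.6850), jump to mode 2
Mode 2: guard c·x = 0.2868 hit at Δt = 1.1828 (t = 2.6158), x⁻ = (-0.2868) → reset → x⁺ = (-0.7554), jump to mode 0
Mode 0: flow for 0.5330 to horizon, guard not reached → x = (-0.5973)

1 1.4330 1->2
2 2.6158 2->0
final: 0 -0.5973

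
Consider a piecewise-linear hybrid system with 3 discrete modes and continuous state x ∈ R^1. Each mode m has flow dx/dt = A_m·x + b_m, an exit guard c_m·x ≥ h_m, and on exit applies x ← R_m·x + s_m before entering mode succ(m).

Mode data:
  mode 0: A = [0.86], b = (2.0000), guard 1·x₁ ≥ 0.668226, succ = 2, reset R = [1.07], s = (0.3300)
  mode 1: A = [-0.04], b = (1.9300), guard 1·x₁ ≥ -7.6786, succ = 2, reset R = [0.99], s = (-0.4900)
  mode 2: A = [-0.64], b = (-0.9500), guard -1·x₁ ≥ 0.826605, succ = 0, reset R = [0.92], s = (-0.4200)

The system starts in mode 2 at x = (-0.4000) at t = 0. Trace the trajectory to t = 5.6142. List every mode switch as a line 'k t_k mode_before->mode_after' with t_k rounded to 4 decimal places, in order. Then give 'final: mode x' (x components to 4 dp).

Mode 2: guard c·x = 0.8266 hit at Δt = 0.7811 (t = 0.7811), x⁻ = (-0.8266) → reset → x⁺ = (-1.1805), jump to mode 0
Mode 0: guard c·x = 0.6682 hit at Δt = 1.1175 (t = 1.8986), x⁻ = (0.6682) → reset → x⁺ = (1.0450), jump to mode 2
Mode 2: guard c·x = 0.8266 hit at Δt = 2.1045 (t = 4.0031), x⁻ = (-0.8266) → reset → x⁺ = (-1.1805), jump to mode 0
Mode 0: guard c·x = 0.6682 hit at Δt = 1.1175 (t = 5.1206), x⁻ = (0.6682) → reset → x⁺ = (1.0450), jump to mode 2
Mode 2: flow for 0.4936 to horizon, guard not reached → x = (0.3599)

1 0.7811 2->0
2 1.8986 0->2
3 4.0031 2->0
4 5.1206 0->2
final: 2 0.3599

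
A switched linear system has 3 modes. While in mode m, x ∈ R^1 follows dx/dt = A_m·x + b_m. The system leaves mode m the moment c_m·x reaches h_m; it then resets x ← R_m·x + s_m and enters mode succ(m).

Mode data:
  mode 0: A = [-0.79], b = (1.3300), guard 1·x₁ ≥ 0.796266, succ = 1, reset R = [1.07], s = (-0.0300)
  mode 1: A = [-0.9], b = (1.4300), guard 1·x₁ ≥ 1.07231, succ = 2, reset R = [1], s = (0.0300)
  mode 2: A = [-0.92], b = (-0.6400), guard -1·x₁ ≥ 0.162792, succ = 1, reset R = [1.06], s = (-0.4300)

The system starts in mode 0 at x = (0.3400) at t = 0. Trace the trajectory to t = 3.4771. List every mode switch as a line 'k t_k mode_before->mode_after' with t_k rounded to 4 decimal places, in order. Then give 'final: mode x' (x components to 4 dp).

Mode 0: guard c·x = 0.7963 hit at Δt = 0.5252 (t = 0.5252), x⁻ = (0.7963) → reset → x⁺ = (0.8220), jump to mode 1
Mode 1: guard c·x = 1.0723 hit at Δt = 0.4390 (t = 0.9642), x⁻ = (1.0723) → reset → x⁺ = (1.1023), jump to mode 2
Mode 2: guard c·x = 0.1628 hit at Δt = 1.3219 (t = 2.2861), x⁻ = (-0.1628) → reset → x⁺ = (-0.6026), jump to mode 1
Mode 1: flow for 1.1910 to horizon, guard not reached → x = (0.8386)

1 0.5252 0->1
2 0.9642 1->2
3 2.2861 2->1
final: 1 0.8386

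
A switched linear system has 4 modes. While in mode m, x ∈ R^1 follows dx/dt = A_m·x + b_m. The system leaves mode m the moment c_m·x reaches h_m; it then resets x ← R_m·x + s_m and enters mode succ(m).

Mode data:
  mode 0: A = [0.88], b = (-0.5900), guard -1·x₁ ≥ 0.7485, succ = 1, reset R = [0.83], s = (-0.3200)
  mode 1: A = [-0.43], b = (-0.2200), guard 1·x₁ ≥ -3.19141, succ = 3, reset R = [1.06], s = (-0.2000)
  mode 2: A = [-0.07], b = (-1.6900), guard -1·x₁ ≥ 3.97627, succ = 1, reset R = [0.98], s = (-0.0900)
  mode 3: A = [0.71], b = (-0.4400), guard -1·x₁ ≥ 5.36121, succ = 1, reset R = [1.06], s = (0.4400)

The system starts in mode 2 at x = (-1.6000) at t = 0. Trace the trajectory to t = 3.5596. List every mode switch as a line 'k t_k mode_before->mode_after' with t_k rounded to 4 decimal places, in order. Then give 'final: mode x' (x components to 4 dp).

1 1.5913 2->1
2 2.1957 1->3
3 2.6927 3->1
final: 1 -3.7706

Mode 2: guard c·x = 3.9763 hit at Δt = 1.5913 (t = 1.5913), x⁻ = (-3.9763) → reset → x⁺ = (-3.9867), jump to mode 1
Mode 1: guard c·x = -3.1914 hit at Δt = 0.6044 (t = 2.1957), x⁻ = (-3.1914) → reset → x⁺ = (-3.5829), jump to mode 3
Mode 3: guard c·x = 5.3612 hit at Δt = 0.4970 (t = 2.6927), x⁻ = (-5.3612) → reset → x⁺ = (-5.2429), jump to mode 1
Mode 1: flow for 0.8669 to horizon, guard not reached → x = (-3.7706)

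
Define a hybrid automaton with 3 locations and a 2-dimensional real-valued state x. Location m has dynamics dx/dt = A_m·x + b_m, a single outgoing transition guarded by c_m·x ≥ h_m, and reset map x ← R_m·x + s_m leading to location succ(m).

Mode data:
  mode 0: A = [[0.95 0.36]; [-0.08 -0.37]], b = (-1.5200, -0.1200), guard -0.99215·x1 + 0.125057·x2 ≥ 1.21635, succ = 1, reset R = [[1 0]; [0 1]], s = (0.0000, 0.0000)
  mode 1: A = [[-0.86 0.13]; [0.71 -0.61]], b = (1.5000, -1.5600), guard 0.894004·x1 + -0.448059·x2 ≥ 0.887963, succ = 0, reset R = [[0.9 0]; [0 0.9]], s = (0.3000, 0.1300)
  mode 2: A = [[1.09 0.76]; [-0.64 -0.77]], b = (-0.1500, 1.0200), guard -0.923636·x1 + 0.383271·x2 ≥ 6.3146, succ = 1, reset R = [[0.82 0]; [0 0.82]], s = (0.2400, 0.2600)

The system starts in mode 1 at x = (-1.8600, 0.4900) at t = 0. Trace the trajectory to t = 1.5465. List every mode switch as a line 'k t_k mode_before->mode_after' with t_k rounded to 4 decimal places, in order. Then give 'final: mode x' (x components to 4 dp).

1 1.1573 1->0
final: 0 -0.0149 -0.9617

Mode 1: guard c·x = 0.8880 hit at Δt = 1.1573 (t = 1.1573), x⁻ = (0.3360, -1.3113) → reset → x⁺ = (0.6024, -1.0502), jump to mode 0
Mode 0: flow for 0.3892 to horizon, guard not reached → x = (-0.0149, -0.9617)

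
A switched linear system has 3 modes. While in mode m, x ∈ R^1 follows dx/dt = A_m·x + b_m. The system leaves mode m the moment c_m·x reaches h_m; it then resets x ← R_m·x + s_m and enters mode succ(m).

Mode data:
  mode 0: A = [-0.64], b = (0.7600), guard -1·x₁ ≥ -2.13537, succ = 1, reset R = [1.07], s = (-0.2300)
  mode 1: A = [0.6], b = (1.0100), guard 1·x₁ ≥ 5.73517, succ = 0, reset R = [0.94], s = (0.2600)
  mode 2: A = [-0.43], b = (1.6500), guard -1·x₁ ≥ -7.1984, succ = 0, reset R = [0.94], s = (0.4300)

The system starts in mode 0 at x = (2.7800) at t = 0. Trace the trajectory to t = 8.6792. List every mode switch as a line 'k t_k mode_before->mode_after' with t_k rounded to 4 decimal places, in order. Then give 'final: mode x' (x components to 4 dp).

Mode 0: guard c·x = -2.1354 hit at Δt = 0.8107 (t = 0.8107), x⁻ = (2.1354) → reset → x⁺ = (2.0548), jump to mode 1
Mode 1: guard c·x = 5.7352 hit at Δt = 1.1423 (t = 1.9530), x⁻ = (5.7352) → reset → x⁺ = (5.6511), jump to mode 0
Mode 0: guard c·x = -2.1354 hit at Δt = 2.4211 (t = 4.3741), x⁻ = (2.1354) → reset → x⁺ = (2.0548), jump to mode 1
Mode 1: guard c·x = 5.7352 hit at Δt = 1.1423 (t = 5.5164), x⁻ = (5.7352) → reset → x⁺ = (5.6511), jump to mode 0
Mode 0: guard c·x = -2.1354 hit at Δt = 2.4211 (t = 7.9374), x⁻ = (2.1354) → reset → x⁺ = (2.0548), jump to mode 1
Mode 1: flow for 0.7418 to horizon, guard not reached → x = (4.1504)

1 0.8107 0->1
2 1.9530 1->0
3 4.3741 0->1
4 5.5164 1->0
5 7.9374 0->1
final: 1 4.1504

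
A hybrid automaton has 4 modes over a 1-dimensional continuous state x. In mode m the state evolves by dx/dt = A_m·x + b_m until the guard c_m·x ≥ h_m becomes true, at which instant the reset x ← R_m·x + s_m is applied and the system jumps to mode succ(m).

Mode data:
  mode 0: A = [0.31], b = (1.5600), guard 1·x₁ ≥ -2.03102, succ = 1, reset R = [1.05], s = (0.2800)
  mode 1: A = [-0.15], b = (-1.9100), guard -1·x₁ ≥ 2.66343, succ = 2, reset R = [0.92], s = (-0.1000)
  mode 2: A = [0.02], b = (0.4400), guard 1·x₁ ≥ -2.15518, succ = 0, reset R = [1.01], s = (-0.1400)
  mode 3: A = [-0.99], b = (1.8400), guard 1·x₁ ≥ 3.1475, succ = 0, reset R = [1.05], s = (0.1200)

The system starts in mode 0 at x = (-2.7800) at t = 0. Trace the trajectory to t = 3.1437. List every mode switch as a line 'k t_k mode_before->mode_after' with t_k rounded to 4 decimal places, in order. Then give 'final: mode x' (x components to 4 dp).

Mode 0: guard c·x = -2.0310 hit at Δt = 0.9261 (t = 0.9261), x⁻ = (-2.0310) → reset → x⁺ = (-1.8526), jump to mode 1
Mode 1: guard c·x = 2.6634 hit at Δt = 0.5163 (t = 1.4424), x⁻ = (-2.6634) → reset → x⁺ = (-2.5504), jump to mode 2
Mode 2: guard c·x = -2.1552 hit at Δt = 1.0057 (t = 2.4481), x⁻ = (-2.1552) → reset → x⁺ = (-2.3167), jump to mode 0
Mode 0: guard c·x = -2.0310 hit at Δt = 0.3227 (t = 2.7708), x⁻ = (-2.0310) → reset → x⁺ = (-1.8526), jump to mode 1
Mode 1: flow for 0.3729 to horizon, guard not reached → x = (-2.4444)

1 0.9261 0->1
2 1.4424 1->2
3 2.4481 2->0
4 2.7708 0->1
final: 1 -2.4444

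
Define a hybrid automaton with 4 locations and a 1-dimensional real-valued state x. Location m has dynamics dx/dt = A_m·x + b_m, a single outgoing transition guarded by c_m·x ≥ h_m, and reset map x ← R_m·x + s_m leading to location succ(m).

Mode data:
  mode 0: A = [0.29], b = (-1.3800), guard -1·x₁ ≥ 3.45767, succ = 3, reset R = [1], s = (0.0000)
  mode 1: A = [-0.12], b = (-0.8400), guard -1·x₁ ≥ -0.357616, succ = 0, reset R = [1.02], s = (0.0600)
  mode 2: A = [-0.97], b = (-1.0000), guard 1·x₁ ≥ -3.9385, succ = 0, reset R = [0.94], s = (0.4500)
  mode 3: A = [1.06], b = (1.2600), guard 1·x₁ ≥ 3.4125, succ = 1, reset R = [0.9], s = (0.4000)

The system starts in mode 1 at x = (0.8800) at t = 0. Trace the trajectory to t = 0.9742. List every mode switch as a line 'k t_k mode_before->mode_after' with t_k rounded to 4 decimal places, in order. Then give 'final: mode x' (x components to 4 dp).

Mode 1: guard c·x = -0.3576 hit at Δt = 0.5716 (t = 0.5716), x⁻ = (0.3576) → reset → x⁺ = (0.4248), jump to mode 0
Mode 0: flow for 0.4026 to horizon, guard not reached → x = (-0.1119)

1 0.5716 1->0
final: 0 -0.1119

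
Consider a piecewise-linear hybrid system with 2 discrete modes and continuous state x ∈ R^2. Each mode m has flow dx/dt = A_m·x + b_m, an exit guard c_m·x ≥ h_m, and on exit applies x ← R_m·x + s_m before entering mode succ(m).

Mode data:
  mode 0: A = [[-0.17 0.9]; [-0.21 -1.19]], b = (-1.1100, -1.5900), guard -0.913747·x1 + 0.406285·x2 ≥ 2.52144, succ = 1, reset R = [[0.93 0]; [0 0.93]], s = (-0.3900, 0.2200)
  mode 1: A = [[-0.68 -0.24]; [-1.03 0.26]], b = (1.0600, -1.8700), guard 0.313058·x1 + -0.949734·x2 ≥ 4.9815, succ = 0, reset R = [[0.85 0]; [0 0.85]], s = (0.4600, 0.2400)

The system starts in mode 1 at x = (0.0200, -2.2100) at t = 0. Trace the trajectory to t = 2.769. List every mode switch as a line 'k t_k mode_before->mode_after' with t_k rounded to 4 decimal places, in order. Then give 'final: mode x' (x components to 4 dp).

Mode 1: guard c·x = 4.9815 hit at Δt = 0.7838 (t = 0.7838), x⁻ = (1.1705, -4.8593) → reset → x⁺ = (1.4550, -3.8904), jump to mode 0
Mode 0: guard c·x = 2.5214 hit at Δt = 1.5921 (t = 2.3759), x⁻ = (-3.3877, -1.4130) → reset → x⁺ = (-3.5406, -1.0941), jump to mode 1
Mode 1: flow for 0.3931 to horizon, guard not reached → x = (-2.2718, -0.7555)

1 0.7838 1->0
2 2.3759 0->1
final: 1 -2.2718 -0.7555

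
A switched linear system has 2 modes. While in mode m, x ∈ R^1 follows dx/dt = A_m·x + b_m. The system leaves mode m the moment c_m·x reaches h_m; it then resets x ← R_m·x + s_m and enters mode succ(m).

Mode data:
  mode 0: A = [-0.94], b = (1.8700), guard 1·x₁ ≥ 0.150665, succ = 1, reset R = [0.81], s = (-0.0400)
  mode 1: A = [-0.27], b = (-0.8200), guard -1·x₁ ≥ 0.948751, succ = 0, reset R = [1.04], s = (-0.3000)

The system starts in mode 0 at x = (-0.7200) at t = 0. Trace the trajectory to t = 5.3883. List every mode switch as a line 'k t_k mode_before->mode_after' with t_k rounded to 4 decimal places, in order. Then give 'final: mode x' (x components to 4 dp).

1 0.4124 0->1
2 1.8983 1->0
3 2.5128 0->1
4 3.9987 1->0
5 4.6131 0->1
final: 1 -0.5070

Mode 0: guard c·x = 0.1507 hit at Δt = 0.4124 (t = 0.4124), x⁻ = (0.1507) → reset → x⁺ = (0.0820), jump to mode 1
Mode 1: guard c·x = 0.9488 hit at Δt = 1.4859 (t = 1.8983), x⁻ = (-0.9488) → reset → x⁺ = (-1.2867), jump to mode 0
Mode 0: guard c·x = 0.1507 hit at Δt = 0.6145 (t = 2.5128), x⁻ = (0.1507) → reset → x⁺ = (0.0820), jump to mode 1
Mode 1: guard c·x = 0.9488 hit at Δt = 1.4859 (t = 3.9987), x⁻ = (-0.9488) → reset → x⁺ = (-1.2867), jump to mode 0
Mode 0: guard c·x = 0.1507 hit at Δt = 0.6145 (t = 4.6131), x⁻ = (0.1507) → reset → x⁺ = (0.0820), jump to mode 1
Mode 1: flow for 0.7752 to horizon, guard not reached → x = (-0.5070)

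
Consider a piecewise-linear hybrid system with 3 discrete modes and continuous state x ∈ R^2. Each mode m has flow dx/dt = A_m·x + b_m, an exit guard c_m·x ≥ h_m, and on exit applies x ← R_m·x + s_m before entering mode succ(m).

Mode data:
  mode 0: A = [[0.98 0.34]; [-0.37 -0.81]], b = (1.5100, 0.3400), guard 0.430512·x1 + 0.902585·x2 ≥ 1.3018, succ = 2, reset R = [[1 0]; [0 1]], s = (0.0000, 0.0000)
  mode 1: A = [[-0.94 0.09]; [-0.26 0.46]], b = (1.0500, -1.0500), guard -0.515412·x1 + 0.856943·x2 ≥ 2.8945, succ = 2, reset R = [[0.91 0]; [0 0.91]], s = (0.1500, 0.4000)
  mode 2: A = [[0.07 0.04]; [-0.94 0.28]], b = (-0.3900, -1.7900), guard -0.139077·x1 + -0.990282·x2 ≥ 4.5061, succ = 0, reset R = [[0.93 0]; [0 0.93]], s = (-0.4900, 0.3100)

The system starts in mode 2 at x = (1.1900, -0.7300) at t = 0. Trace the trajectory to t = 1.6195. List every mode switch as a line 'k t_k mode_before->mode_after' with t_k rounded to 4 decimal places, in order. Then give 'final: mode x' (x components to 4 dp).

1 1.1418 2->0
final: 0 0.4900 -2.6358

Mode 2: guard c·x = 4.5061 hit at Δt = 1.1418 (t = 1.1418), x⁻ = (0.7017, -4.6489) → reset → x⁺ = (0.1626, -4.0134), jump to mode 0
Mode 0: flow for 0.4777 to horizon, guard not reached → x = (0.4900, -2.6358)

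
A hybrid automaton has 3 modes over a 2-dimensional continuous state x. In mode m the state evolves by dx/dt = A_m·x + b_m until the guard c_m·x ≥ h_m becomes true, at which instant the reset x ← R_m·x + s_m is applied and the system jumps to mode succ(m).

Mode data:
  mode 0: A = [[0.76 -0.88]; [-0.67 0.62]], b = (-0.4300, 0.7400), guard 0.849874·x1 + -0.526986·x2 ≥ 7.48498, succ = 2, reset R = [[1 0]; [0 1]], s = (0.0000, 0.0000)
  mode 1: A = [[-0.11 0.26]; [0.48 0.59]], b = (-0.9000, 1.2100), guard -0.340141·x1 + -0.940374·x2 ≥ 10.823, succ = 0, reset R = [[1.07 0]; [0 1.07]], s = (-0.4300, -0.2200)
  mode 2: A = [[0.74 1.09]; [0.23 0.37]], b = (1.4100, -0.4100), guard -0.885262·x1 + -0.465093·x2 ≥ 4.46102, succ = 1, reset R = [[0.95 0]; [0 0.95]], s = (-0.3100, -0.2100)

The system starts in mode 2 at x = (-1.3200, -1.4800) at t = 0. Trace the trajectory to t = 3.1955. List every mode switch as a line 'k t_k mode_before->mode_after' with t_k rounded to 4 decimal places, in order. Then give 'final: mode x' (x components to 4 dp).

1 0.8581 2->1
2 2.2927 1->0
final: 0 -2.2916 -12.4950

Mode 2: guard c·x = 4.4610 hit at Δt = 0.8581 (t = 0.8581), x⁻ = (-3.4942, -2.9409) → reset → x⁺ = (-3.6294, -3.0038), jump to mode 1
Mode 1: guard c·x = 10.8230 hit at Δt = 1.4346 (t = 2.2927), x⁻ = (-6.2365, -9.2534) → reset → x⁺ = (-7.1031, -10.1212), jump to mode 0
Mode 0: flow for 0.9028 to horizon, guard not reached → x = (-2.2916, -12.4950)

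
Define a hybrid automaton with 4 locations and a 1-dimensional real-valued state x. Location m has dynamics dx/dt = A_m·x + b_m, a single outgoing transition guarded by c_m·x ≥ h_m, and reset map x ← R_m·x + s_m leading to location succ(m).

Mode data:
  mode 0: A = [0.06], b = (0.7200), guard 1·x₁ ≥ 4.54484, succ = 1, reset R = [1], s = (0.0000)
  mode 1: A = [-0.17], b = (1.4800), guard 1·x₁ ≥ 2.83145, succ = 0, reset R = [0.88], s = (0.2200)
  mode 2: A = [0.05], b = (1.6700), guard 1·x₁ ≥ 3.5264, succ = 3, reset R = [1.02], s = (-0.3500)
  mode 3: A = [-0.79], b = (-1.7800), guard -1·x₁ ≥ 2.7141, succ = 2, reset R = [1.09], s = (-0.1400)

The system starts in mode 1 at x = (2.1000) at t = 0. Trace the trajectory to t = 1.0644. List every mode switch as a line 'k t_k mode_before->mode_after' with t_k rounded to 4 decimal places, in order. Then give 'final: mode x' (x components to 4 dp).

1 0.6903 1->0
final: 0 3.0456

Mode 1: guard c·x = 2.8314 hit at Δt = 0.6903 (t = 0.6903), x⁻ = (2.8314) → reset → x⁺ = (2.7117), jump to mode 0
Mode 0: flow for 0.3741 to horizon, guard not reached → x = (3.0456)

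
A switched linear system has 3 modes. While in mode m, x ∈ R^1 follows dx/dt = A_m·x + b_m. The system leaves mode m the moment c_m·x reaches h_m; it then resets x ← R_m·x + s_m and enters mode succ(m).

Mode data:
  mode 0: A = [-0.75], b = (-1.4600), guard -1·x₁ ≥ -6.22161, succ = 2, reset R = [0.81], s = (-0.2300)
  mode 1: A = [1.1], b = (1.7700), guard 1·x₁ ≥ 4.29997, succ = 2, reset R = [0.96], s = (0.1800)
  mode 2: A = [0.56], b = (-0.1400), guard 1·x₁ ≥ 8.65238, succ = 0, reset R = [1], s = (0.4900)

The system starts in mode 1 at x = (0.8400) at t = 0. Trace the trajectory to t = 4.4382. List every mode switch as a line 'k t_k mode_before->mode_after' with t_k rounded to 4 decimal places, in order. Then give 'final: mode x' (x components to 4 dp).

Mode 1: guard c·x = 4.3000 hit at Δt = 0.8007 (t = 0.8007), x⁻ = (4.3000) → reset → x⁺ = (4.3080), jump to mode 2
Mode 2: guard c·x = 8.6524 hit at Δt = 1.2997 (t = 2.1004), x⁻ = (8.6524) → reset → x⁺ = (9.1424), jump to mode 0
Mode 0: guard c·x = -6.2216 hit at Δt = 0.4076 (t = 2.5080), x⁻ = (6.2216) → reset → x⁺ = (4.8095), jump to mode 2
Mode 2: guard c·x = 8.6524 hit at Δt = 1.0916 (t = 3.5996), x⁻ = (8.6524) → reset → x⁺ = (9.1424), jump to mode 0
Mode 0: guard c·x = -6.2216 hit at Δt = 0.4076 (t = 4.0072), x⁻ = (6.2216) → reset → x⁺ = (4.8095), jump to mode 2
Mode 2: flow for 0.4310 to horizon, guard not reached → x = (6.0541)

1 0.8007 1->2
2 2.1004 2->0
3 2.5080 0->2
4 3.5996 2->0
5 4.0072 0->2
final: 2 6.0541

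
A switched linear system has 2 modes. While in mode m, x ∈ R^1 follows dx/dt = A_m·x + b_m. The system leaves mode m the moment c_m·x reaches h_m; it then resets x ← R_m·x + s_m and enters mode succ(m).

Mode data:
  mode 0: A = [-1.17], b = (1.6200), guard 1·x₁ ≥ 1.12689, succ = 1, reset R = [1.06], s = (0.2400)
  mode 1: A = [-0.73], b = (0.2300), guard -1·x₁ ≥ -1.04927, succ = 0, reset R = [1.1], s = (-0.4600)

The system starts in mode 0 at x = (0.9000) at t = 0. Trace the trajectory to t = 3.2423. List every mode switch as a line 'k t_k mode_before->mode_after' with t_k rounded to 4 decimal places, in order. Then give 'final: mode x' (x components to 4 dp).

1 0.5397 0->1
2 1.1175 1->0
3 1.9597 0->1
4 2.5375 1->0
final: 0 1.0819

Mode 0: guard c·x = 1.1269 hit at Δt = 0.5397 (t = 0.5397), x⁻ = (1.1269) → reset → x⁺ = (1.4345), jump to mode 1
Mode 1: guard c·x = -1.0493 hit at Δt = 0.5778 (t = 1.1175), x⁻ = (1.0493) → reset → x⁺ = (0.6942), jump to mode 0
Mode 0: guard c·x = 1.1269 hit at Δt = 0.8422 (t = 1.9597), x⁻ = (1.1269) → reset → x⁺ = (1.4345), jump to mode 1
Mode 1: guard c·x = -1.0493 hit at Δt = 0.5778 (t = 2.5375), x⁻ = (1.0493) → reset → x⁺ = (0.6942), jump to mode 0
Mode 0: flow for 0.7048 to horizon, guard not reached → x = (1.0819)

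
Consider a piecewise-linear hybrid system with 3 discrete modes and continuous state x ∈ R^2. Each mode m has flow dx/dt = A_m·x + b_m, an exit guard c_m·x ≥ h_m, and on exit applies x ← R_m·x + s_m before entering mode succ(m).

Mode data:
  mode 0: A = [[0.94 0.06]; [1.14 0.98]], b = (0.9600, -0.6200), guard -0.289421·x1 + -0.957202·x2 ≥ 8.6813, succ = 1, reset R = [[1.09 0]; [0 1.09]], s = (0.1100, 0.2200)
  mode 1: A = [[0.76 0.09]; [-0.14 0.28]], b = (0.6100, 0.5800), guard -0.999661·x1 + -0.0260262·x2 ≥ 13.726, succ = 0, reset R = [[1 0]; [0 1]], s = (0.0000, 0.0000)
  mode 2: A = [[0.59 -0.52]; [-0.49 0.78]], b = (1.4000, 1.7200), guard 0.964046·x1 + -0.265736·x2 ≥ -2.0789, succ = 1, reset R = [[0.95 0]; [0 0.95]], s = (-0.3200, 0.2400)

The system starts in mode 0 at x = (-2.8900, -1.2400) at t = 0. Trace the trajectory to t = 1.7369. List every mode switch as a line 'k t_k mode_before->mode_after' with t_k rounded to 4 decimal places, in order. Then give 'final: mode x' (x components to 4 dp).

Mode 0: guard c·x = 8.6813 hit at Δt = 0.7246 (t = 0.7246), x⁻ = (-4.9354, -7.5772) → reset → x⁺ = (-5.2696, -8.0391), jump to mode 1
Mode 1: flow for 1.0123 to horizon, guard not reached → x = (-11.5942, -8.7039)

1 0.7246 0->1
final: 1 -11.5942 -8.7039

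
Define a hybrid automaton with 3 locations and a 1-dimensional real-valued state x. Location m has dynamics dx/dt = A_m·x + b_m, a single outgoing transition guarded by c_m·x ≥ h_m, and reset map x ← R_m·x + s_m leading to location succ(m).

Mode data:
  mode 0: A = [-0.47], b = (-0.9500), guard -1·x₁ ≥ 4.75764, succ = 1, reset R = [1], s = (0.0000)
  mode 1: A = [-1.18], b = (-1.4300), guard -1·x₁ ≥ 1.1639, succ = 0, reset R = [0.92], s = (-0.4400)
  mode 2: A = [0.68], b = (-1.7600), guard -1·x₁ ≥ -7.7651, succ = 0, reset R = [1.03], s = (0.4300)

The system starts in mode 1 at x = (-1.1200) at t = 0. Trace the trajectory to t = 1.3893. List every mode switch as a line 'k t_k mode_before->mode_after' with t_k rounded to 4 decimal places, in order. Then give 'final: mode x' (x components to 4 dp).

1 0.5507 1->0
final: 0 -1.6771

Mode 1: guard c·x = 1.1639 hit at Δt = 0.5507 (t = 0.5507), x⁻ = (-1.1639) → reset → x⁺ = (-1.5108), jump to mode 0
Mode 0: flow for 0.8386 to horizon, guard not reached → x = (-1.6771)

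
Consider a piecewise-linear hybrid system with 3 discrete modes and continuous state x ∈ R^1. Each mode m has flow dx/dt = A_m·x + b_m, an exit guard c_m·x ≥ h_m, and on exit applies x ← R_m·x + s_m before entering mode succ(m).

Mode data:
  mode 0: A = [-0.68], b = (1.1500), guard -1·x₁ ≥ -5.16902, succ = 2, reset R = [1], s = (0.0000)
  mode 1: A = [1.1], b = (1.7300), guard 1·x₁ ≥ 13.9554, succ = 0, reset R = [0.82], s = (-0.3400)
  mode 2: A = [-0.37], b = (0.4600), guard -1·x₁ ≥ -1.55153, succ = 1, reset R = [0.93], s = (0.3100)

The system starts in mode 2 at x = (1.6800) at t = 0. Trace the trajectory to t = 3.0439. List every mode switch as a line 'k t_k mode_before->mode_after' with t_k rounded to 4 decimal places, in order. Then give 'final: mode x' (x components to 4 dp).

1 0.9415 2->1
2 2.3424 1->0
final: 0 7.5326

Mode 2: guard c·x = -1.5515 hit at Δt = 0.9415 (t = 0.9415), x⁻ = (1.5515) → reset → x⁺ = (1.7529), jump to mode 1
Mode 1: guard c·x = 13.9554 hit at Δt = 1.4009 (t = 2.3424), x⁻ = (13.9554) → reset → x⁺ = (11.1034), jump to mode 0
Mode 0: flow for 0.7015 to horizon, guard not reached → x = (7.5326)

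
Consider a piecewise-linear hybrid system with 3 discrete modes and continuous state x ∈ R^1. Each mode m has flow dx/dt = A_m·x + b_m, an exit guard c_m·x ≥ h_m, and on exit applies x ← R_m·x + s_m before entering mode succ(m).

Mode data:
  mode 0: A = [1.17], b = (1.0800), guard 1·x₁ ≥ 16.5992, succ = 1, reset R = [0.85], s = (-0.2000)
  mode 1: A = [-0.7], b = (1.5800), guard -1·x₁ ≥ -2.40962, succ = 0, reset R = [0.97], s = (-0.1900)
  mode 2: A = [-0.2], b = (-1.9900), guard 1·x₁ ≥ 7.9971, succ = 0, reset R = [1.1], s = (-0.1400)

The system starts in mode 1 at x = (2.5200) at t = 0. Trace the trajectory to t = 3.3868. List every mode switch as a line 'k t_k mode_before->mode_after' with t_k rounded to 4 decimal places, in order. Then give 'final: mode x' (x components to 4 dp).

1 0.7780 1->0
2 2.2666 0->1
final: 1 7.5765

Mode 1: guard c·x = -2.4096 hit at Δt = 0.7780 (t = 0.7780), x⁻ = (2.4096) → reset → x⁺ = (2.1473), jump to mode 0
Mode 0: guard c·x = 16.5992 hit at Δt = 1.4886 (t = 2.2666), x⁻ = (16.5992) → reset → x⁺ = (13.9093), jump to mode 1
Mode 1: flow for 1.1202 to horizon, guard not reached → x = (7.5765)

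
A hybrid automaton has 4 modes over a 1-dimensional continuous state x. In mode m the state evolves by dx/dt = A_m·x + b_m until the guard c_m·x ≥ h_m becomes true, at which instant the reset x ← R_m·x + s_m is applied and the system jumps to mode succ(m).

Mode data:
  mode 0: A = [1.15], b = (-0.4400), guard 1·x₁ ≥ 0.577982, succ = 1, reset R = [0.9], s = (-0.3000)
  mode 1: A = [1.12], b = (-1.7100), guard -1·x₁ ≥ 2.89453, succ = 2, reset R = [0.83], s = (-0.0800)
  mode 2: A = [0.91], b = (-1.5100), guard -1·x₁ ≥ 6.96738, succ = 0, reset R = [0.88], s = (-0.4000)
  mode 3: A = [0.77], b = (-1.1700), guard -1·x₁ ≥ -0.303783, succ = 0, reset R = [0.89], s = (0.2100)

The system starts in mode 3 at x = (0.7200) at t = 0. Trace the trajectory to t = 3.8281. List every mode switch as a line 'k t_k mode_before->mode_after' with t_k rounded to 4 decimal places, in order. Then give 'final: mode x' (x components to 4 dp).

1 0.5443 3->0
2 1.1464 0->1
3 2.2348 1->2
4 3.0411 2->0
final: 0 -16.7089

Mode 3: guard c·x = -0.3038 hit at Δt = 0.5443 (t = 0.5443), x⁻ = (0.3038) → reset → x⁺ = (0.4804), jump to mode 0
Mode 0: guard c·x = 0.5780 hit at Δt = 0.6021 (t = 1.1464), x⁻ = (0.5780) → reset → x⁺ = (0.2202), jump to mode 1
Mode 1: guard c·x = 2.8945 hit at Δt = 1.0884 (t = 2.2348), x⁻ = (-2.8945) → reset → x⁺ = (-2.4825), jump to mode 2
Mode 2: guard c·x = 6.9674 hit at Δt = 0.8063 (t = 3.0411), x⁻ = (-6.9674) → reset → x⁺ = (-6.5313), jump to mode 0
Mode 0: flow for 0.7870 to horizon, guard not reached → x = (-16.7089)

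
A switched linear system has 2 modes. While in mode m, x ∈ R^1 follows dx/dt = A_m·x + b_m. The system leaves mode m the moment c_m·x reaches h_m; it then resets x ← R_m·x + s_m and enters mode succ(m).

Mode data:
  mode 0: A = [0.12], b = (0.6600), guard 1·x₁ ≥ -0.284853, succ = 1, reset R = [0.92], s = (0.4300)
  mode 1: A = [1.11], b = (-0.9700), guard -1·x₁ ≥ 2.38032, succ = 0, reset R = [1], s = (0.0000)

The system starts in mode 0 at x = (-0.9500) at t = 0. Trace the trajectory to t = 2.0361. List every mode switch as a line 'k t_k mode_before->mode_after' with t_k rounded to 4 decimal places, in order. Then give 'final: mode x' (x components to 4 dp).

Mode 0: guard c·x = -0.2849 hit at Δt = 1.1370 (t = 1.1370), x⁻ = (-0.2849) → reset → x⁺ = (0.1679), jump to mode 1
Mode 1: flow for 0.8991 to horizon, guard not reached → x = (-1.0412)

1 1.1370 0->1
final: 1 -1.0412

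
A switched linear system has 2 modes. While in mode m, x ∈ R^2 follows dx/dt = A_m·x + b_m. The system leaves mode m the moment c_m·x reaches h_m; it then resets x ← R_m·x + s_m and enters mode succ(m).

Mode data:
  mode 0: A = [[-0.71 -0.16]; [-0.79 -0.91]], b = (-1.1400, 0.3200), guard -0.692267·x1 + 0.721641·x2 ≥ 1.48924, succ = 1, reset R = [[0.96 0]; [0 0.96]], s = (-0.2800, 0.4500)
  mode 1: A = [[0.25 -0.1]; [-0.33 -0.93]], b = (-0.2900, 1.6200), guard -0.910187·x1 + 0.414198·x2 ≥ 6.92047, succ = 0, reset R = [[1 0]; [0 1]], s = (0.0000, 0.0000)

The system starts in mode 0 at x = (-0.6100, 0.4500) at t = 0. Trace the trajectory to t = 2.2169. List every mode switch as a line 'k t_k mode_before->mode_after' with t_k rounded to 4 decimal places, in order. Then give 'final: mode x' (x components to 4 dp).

1 1.0230 0->1
final: 1 -2.5807 2.0974

Mode 0: guard c·x = 1.4892 hit at Δt = 1.0230 (t = 1.0230), x⁻ = (-1.2058, 0.9070) → reset → x⁺ = (-1.4376, 1.3207), jump to mode 1
Mode 1: flow for 1.1939 to horizon, guard not reached → x = (-2.5807, 2.0974)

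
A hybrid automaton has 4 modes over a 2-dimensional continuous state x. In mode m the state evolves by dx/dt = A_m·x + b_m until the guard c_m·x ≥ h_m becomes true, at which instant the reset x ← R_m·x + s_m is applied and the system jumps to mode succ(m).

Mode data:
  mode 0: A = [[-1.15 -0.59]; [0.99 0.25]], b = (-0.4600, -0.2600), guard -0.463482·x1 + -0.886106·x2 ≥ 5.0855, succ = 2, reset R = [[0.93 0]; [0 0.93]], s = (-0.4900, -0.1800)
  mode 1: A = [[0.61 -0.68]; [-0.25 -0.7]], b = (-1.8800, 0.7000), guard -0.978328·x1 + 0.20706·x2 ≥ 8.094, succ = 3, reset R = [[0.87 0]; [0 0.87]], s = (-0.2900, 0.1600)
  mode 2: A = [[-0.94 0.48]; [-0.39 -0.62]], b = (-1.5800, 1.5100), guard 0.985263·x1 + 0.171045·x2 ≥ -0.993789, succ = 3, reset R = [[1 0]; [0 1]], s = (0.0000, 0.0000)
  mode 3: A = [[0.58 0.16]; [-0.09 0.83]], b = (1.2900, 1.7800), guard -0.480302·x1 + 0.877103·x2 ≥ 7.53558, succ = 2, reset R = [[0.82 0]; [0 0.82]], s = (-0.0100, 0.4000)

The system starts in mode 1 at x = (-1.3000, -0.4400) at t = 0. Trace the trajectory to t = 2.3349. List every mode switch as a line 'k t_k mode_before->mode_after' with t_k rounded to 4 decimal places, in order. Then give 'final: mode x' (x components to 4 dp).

Mode 1: guard c·x = 8.0940 hit at Δt = 1.4302 (t = 1.4302), x⁻ = (-7.9563, 1.4978) → reset → x⁺ = (-7.2120, 1.4630), jump to mode 3
Mode 3: guard c·x = 7.5356 hit at Δt = 0.5123 (t = 1.9425), x⁻ = (-8.6993, 3.8277) → reset → x⁺ = (-7.1435, 3.5387), jump to mode 2
Mode 2: flow for 0.3924 to horizon, guard not reached → x = (-4.8477, 4.1002)

1 1.4302 1->3
2 1.9425 3->2
final: 2 -4.8477 4.1002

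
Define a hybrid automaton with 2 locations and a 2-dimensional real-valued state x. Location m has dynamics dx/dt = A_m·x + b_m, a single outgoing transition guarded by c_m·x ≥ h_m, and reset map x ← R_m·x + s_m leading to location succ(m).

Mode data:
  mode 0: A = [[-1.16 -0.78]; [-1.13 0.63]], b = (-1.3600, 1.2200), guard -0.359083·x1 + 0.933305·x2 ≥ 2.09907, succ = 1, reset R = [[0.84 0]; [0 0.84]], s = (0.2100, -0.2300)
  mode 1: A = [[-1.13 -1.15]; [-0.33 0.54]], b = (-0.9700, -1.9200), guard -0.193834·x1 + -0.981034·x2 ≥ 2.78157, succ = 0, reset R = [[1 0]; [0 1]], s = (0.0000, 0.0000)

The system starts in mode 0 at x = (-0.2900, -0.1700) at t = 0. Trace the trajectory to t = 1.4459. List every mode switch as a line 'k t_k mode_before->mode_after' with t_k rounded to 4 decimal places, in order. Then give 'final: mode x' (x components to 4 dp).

1 0.8136 0->1
final: 1 -1.2960 0.6281

Mode 0: guard c·x = 2.0991 hit at Δt = 0.8136 (t = 0.8136), x⁻ = (-1.1655, 1.8007) → reset → x⁺ = (-0.7690, 1.2826), jump to mode 1
Mode 1: flow for 0.6323 to horizon, guard not reached → x = (-1.2960, 0.6281)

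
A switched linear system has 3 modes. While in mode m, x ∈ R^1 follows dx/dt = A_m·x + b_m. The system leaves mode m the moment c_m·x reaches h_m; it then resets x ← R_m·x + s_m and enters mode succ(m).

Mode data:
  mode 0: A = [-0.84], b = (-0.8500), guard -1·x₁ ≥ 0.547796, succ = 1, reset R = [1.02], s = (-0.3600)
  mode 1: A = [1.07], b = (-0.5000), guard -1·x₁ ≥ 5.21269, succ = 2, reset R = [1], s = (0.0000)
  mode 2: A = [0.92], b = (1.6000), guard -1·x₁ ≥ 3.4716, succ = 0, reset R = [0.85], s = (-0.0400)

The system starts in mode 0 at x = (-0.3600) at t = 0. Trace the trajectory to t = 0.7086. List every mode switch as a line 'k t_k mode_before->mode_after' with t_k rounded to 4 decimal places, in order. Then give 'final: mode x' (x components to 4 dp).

1 0.4045 0->1
final: 1 -1.4518

Mode 0: guard c·x = 0.5478 hit at Δt = 0.4045 (t = 0.4045), x⁻ = (-0.5478) → reset → x⁺ = (-0.9188), jump to mode 1
Mode 1: flow for 0.3041 to horizon, guard not reached → x = (-1.4518)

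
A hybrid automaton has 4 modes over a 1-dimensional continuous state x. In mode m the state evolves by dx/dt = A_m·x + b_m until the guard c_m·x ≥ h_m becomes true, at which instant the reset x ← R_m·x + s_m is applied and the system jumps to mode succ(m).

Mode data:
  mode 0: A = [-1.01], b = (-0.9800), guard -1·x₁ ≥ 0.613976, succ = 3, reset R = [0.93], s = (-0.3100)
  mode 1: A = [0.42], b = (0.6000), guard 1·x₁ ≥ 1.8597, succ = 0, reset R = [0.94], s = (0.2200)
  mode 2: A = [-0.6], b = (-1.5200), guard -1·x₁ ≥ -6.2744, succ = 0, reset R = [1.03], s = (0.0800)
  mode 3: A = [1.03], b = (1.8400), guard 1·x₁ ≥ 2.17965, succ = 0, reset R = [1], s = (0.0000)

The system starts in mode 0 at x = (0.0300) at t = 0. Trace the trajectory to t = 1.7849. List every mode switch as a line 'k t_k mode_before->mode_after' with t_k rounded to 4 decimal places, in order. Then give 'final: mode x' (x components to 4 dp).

1 1.0220 0->3
final: 3 0.2002

Mode 0: guard c·x = 0.6140 hit at Δt = 1.0220 (t = 1.0220), x⁻ = (-0.6140) → reset → x⁺ = (-0.8810), jump to mode 3
Mode 3: flow for 0.7629 to horizon, guard not reached → x = (0.2002)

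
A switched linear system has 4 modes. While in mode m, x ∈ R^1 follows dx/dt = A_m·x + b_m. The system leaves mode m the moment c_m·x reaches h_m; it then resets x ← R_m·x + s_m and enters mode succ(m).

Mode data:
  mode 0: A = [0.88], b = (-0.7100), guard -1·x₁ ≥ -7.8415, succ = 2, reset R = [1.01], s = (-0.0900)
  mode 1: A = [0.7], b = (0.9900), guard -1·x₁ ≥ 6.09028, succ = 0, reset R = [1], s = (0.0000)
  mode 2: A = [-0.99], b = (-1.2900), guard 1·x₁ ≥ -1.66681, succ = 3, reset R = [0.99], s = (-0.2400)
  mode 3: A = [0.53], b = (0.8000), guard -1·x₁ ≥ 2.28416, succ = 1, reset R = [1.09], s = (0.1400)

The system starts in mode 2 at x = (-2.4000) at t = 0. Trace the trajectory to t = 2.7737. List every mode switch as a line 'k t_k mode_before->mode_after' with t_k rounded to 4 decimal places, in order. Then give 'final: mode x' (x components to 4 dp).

1 1.1149 2->3
2 2.4554 3->1
final: 1 -2.5832

Mode 2: guard c·x = -1.6668 hit at Δt = 1.1149 (t = 1.1149), x⁻ = (-1.6668) → reset → x⁺ = (-1.8901), jump to mode 3
Mode 3: guard c·x = 2.2842 hit at Δt = 1.3405 (t = 2.4554), x⁻ = (-2.2842) → reset → x⁺ = (-2.3497), jump to mode 1
Mode 1: flow for 0.3183 to horizon, guard not reached → x = (-2.5832)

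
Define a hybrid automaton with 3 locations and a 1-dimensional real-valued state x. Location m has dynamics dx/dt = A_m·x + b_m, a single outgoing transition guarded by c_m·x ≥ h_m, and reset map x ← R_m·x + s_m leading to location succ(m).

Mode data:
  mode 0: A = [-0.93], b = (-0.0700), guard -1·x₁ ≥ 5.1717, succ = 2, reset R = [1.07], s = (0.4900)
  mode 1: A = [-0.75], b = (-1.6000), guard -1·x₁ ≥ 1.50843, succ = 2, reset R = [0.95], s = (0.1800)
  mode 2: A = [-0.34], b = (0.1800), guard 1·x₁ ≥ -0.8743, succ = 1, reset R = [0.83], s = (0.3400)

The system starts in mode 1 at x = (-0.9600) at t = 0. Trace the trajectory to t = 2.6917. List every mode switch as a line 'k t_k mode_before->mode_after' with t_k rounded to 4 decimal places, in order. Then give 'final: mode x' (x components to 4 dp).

Mode 1: guard c·x = 1.5084 hit at Δt = 0.8400 (t = 0.8400), x⁻ = (-1.5084) → reset → x⁺ = (-1.2530), jump to mode 2
Mode 2: guard c·x = -0.8743 hit at Δt = 0.7025 (t = 1.5425), x⁻ = (-0.8743) → reset → x⁺ = (-0.3857), jump to mode 1
Mode 1: flow for 1.1492 to horizon, guard not reached → x = (-1.3952)

1 0.8400 1->2
2 1.5425 2->1
final: 1 -1.3952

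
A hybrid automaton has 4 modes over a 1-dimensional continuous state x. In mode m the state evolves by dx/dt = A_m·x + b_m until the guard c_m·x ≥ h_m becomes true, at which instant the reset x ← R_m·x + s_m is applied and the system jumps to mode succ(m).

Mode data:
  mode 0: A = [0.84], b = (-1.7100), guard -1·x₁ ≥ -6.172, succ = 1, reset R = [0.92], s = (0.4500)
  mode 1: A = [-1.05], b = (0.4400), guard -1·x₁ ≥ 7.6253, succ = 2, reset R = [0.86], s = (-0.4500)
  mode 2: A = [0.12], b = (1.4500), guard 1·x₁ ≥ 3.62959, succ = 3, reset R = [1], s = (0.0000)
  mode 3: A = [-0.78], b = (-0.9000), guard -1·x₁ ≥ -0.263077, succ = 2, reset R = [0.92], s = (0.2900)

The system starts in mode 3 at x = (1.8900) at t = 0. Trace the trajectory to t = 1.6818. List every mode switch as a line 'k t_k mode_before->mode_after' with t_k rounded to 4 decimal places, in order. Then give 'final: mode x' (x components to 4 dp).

Mode 3: guard c·x = -0.2631 hit at Δt = 0.9803 (t = 0.9803), x⁻ = (0.2631) → reset → x⁺ = (0.5320), jump to mode 2
Mode 2: flow for 0.7015 to horizon, guard not reached → x = (1.6400)

1 0.9803 3->2
final: 2 1.6400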